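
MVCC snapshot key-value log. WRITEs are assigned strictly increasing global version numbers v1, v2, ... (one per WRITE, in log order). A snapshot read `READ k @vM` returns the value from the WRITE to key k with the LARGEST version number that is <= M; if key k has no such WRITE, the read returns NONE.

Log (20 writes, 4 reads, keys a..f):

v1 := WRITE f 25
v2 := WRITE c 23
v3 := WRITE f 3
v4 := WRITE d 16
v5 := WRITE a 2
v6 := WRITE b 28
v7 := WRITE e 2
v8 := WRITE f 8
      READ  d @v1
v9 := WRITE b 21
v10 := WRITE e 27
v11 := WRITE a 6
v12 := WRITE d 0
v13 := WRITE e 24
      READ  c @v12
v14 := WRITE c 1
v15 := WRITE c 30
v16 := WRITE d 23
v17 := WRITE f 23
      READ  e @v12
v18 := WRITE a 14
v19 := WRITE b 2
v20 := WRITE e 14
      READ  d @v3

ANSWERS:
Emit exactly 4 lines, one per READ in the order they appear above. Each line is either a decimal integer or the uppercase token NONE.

Answer: NONE
23
27
NONE

Derivation:
v1: WRITE f=25  (f history now [(1, 25)])
v2: WRITE c=23  (c history now [(2, 23)])
v3: WRITE f=3  (f history now [(1, 25), (3, 3)])
v4: WRITE d=16  (d history now [(4, 16)])
v5: WRITE a=2  (a history now [(5, 2)])
v6: WRITE b=28  (b history now [(6, 28)])
v7: WRITE e=2  (e history now [(7, 2)])
v8: WRITE f=8  (f history now [(1, 25), (3, 3), (8, 8)])
READ d @v1: history=[(4, 16)] -> no version <= 1 -> NONE
v9: WRITE b=21  (b history now [(6, 28), (9, 21)])
v10: WRITE e=27  (e history now [(7, 2), (10, 27)])
v11: WRITE a=6  (a history now [(5, 2), (11, 6)])
v12: WRITE d=0  (d history now [(4, 16), (12, 0)])
v13: WRITE e=24  (e history now [(7, 2), (10, 27), (13, 24)])
READ c @v12: history=[(2, 23)] -> pick v2 -> 23
v14: WRITE c=1  (c history now [(2, 23), (14, 1)])
v15: WRITE c=30  (c history now [(2, 23), (14, 1), (15, 30)])
v16: WRITE d=23  (d history now [(4, 16), (12, 0), (16, 23)])
v17: WRITE f=23  (f history now [(1, 25), (3, 3), (8, 8), (17, 23)])
READ e @v12: history=[(7, 2), (10, 27), (13, 24)] -> pick v10 -> 27
v18: WRITE a=14  (a history now [(5, 2), (11, 6), (18, 14)])
v19: WRITE b=2  (b history now [(6, 28), (9, 21), (19, 2)])
v20: WRITE e=14  (e history now [(7, 2), (10, 27), (13, 24), (20, 14)])
READ d @v3: history=[(4, 16), (12, 0), (16, 23)] -> no version <= 3 -> NONE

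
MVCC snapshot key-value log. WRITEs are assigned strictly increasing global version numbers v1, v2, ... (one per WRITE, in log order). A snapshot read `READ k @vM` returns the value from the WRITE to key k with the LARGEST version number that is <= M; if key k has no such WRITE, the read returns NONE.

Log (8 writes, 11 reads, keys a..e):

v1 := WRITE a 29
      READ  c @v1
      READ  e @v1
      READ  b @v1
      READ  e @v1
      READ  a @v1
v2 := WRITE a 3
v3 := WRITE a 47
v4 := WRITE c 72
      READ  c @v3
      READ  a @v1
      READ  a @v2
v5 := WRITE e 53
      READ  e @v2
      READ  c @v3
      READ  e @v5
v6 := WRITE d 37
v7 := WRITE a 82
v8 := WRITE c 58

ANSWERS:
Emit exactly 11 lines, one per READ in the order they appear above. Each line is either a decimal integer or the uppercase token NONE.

Answer: NONE
NONE
NONE
NONE
29
NONE
29
3
NONE
NONE
53

Derivation:
v1: WRITE a=29  (a history now [(1, 29)])
READ c @v1: history=[] -> no version <= 1 -> NONE
READ e @v1: history=[] -> no version <= 1 -> NONE
READ b @v1: history=[] -> no version <= 1 -> NONE
READ e @v1: history=[] -> no version <= 1 -> NONE
READ a @v1: history=[(1, 29)] -> pick v1 -> 29
v2: WRITE a=3  (a history now [(1, 29), (2, 3)])
v3: WRITE a=47  (a history now [(1, 29), (2, 3), (3, 47)])
v4: WRITE c=72  (c history now [(4, 72)])
READ c @v3: history=[(4, 72)] -> no version <= 3 -> NONE
READ a @v1: history=[(1, 29), (2, 3), (3, 47)] -> pick v1 -> 29
READ a @v2: history=[(1, 29), (2, 3), (3, 47)] -> pick v2 -> 3
v5: WRITE e=53  (e history now [(5, 53)])
READ e @v2: history=[(5, 53)] -> no version <= 2 -> NONE
READ c @v3: history=[(4, 72)] -> no version <= 3 -> NONE
READ e @v5: history=[(5, 53)] -> pick v5 -> 53
v6: WRITE d=37  (d history now [(6, 37)])
v7: WRITE a=82  (a history now [(1, 29), (2, 3), (3, 47), (7, 82)])
v8: WRITE c=58  (c history now [(4, 72), (8, 58)])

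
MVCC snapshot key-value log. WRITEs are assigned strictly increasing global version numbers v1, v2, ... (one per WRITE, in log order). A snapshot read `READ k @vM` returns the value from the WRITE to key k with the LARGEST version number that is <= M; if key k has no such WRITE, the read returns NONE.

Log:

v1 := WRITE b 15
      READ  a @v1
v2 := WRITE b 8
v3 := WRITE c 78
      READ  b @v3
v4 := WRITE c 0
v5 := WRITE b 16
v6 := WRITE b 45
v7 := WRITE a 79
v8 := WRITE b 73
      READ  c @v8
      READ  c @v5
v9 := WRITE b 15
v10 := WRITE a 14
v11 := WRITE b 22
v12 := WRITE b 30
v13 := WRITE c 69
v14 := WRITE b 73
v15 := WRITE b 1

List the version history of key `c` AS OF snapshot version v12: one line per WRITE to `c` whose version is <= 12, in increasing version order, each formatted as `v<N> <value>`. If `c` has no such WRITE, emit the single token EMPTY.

Answer: v3 78
v4 0

Derivation:
Scan writes for key=c with version <= 12:
  v1 WRITE b 15 -> skip
  v2 WRITE b 8 -> skip
  v3 WRITE c 78 -> keep
  v4 WRITE c 0 -> keep
  v5 WRITE b 16 -> skip
  v6 WRITE b 45 -> skip
  v7 WRITE a 79 -> skip
  v8 WRITE b 73 -> skip
  v9 WRITE b 15 -> skip
  v10 WRITE a 14 -> skip
  v11 WRITE b 22 -> skip
  v12 WRITE b 30 -> skip
  v13 WRITE c 69 -> drop (> snap)
  v14 WRITE b 73 -> skip
  v15 WRITE b 1 -> skip
Collected: [(3, 78), (4, 0)]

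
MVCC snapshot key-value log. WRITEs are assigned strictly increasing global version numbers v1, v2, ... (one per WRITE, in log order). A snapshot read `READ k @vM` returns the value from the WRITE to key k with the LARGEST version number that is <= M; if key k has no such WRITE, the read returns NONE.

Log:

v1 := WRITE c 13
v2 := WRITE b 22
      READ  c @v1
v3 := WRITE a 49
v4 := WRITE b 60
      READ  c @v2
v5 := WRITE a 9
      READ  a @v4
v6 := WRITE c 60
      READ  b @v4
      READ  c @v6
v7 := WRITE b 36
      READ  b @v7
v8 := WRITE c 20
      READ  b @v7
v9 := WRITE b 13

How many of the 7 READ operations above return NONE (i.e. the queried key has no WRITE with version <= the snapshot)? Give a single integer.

Answer: 0

Derivation:
v1: WRITE c=13  (c history now [(1, 13)])
v2: WRITE b=22  (b history now [(2, 22)])
READ c @v1: history=[(1, 13)] -> pick v1 -> 13
v3: WRITE a=49  (a history now [(3, 49)])
v4: WRITE b=60  (b history now [(2, 22), (4, 60)])
READ c @v2: history=[(1, 13)] -> pick v1 -> 13
v5: WRITE a=9  (a history now [(3, 49), (5, 9)])
READ a @v4: history=[(3, 49), (5, 9)] -> pick v3 -> 49
v6: WRITE c=60  (c history now [(1, 13), (6, 60)])
READ b @v4: history=[(2, 22), (4, 60)] -> pick v4 -> 60
READ c @v6: history=[(1, 13), (6, 60)] -> pick v6 -> 60
v7: WRITE b=36  (b history now [(2, 22), (4, 60), (7, 36)])
READ b @v7: history=[(2, 22), (4, 60), (7, 36)] -> pick v7 -> 36
v8: WRITE c=20  (c history now [(1, 13), (6, 60), (8, 20)])
READ b @v7: history=[(2, 22), (4, 60), (7, 36)] -> pick v7 -> 36
v9: WRITE b=13  (b history now [(2, 22), (4, 60), (7, 36), (9, 13)])
Read results in order: ['13', '13', '49', '60', '60', '36', '36']
NONE count = 0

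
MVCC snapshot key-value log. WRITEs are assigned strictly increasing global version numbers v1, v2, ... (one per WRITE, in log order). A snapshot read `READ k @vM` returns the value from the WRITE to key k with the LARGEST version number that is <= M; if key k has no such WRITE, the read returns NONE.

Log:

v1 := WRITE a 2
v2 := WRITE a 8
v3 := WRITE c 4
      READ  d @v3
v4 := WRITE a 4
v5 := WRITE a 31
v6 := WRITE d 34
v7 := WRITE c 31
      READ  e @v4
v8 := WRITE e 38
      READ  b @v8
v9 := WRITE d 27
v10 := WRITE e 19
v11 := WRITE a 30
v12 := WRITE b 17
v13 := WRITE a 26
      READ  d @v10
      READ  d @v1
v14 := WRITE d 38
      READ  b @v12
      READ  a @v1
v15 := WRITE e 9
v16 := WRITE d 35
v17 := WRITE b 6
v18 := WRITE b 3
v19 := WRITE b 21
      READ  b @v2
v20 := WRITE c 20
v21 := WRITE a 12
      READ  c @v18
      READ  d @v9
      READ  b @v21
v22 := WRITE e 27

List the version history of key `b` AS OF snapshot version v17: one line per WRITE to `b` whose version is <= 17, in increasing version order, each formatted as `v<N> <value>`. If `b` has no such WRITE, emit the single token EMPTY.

Scan writes for key=b with version <= 17:
  v1 WRITE a 2 -> skip
  v2 WRITE a 8 -> skip
  v3 WRITE c 4 -> skip
  v4 WRITE a 4 -> skip
  v5 WRITE a 31 -> skip
  v6 WRITE d 34 -> skip
  v7 WRITE c 31 -> skip
  v8 WRITE e 38 -> skip
  v9 WRITE d 27 -> skip
  v10 WRITE e 19 -> skip
  v11 WRITE a 30 -> skip
  v12 WRITE b 17 -> keep
  v13 WRITE a 26 -> skip
  v14 WRITE d 38 -> skip
  v15 WRITE e 9 -> skip
  v16 WRITE d 35 -> skip
  v17 WRITE b 6 -> keep
  v18 WRITE b 3 -> drop (> snap)
  v19 WRITE b 21 -> drop (> snap)
  v20 WRITE c 20 -> skip
  v21 WRITE a 12 -> skip
  v22 WRITE e 27 -> skip
Collected: [(12, 17), (17, 6)]

Answer: v12 17
v17 6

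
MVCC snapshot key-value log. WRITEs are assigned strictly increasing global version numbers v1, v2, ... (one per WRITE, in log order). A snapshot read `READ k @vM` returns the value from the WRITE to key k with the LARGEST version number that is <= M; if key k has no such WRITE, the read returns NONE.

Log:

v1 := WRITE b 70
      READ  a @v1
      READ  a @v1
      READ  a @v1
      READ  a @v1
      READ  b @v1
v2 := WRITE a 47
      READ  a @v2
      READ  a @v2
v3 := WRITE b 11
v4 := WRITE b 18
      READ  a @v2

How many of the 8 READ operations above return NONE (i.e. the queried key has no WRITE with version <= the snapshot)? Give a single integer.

Answer: 4

Derivation:
v1: WRITE b=70  (b history now [(1, 70)])
READ a @v1: history=[] -> no version <= 1 -> NONE
READ a @v1: history=[] -> no version <= 1 -> NONE
READ a @v1: history=[] -> no version <= 1 -> NONE
READ a @v1: history=[] -> no version <= 1 -> NONE
READ b @v1: history=[(1, 70)] -> pick v1 -> 70
v2: WRITE a=47  (a history now [(2, 47)])
READ a @v2: history=[(2, 47)] -> pick v2 -> 47
READ a @v2: history=[(2, 47)] -> pick v2 -> 47
v3: WRITE b=11  (b history now [(1, 70), (3, 11)])
v4: WRITE b=18  (b history now [(1, 70), (3, 11), (4, 18)])
READ a @v2: history=[(2, 47)] -> pick v2 -> 47
Read results in order: ['NONE', 'NONE', 'NONE', 'NONE', '70', '47', '47', '47']
NONE count = 4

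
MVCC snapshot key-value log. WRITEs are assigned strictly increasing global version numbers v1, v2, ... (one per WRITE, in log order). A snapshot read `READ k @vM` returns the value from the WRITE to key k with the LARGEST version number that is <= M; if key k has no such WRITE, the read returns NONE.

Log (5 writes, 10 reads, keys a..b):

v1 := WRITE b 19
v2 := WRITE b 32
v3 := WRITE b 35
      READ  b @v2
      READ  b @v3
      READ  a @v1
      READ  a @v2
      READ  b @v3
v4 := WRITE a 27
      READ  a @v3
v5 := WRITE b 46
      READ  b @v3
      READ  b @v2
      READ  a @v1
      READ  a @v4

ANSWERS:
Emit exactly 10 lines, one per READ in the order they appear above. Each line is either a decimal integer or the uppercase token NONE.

v1: WRITE b=19  (b history now [(1, 19)])
v2: WRITE b=32  (b history now [(1, 19), (2, 32)])
v3: WRITE b=35  (b history now [(1, 19), (2, 32), (3, 35)])
READ b @v2: history=[(1, 19), (2, 32), (3, 35)] -> pick v2 -> 32
READ b @v3: history=[(1, 19), (2, 32), (3, 35)] -> pick v3 -> 35
READ a @v1: history=[] -> no version <= 1 -> NONE
READ a @v2: history=[] -> no version <= 2 -> NONE
READ b @v3: history=[(1, 19), (2, 32), (3, 35)] -> pick v3 -> 35
v4: WRITE a=27  (a history now [(4, 27)])
READ a @v3: history=[(4, 27)] -> no version <= 3 -> NONE
v5: WRITE b=46  (b history now [(1, 19), (2, 32), (3, 35), (5, 46)])
READ b @v3: history=[(1, 19), (2, 32), (3, 35), (5, 46)] -> pick v3 -> 35
READ b @v2: history=[(1, 19), (2, 32), (3, 35), (5, 46)] -> pick v2 -> 32
READ a @v1: history=[(4, 27)] -> no version <= 1 -> NONE
READ a @v4: history=[(4, 27)] -> pick v4 -> 27

Answer: 32
35
NONE
NONE
35
NONE
35
32
NONE
27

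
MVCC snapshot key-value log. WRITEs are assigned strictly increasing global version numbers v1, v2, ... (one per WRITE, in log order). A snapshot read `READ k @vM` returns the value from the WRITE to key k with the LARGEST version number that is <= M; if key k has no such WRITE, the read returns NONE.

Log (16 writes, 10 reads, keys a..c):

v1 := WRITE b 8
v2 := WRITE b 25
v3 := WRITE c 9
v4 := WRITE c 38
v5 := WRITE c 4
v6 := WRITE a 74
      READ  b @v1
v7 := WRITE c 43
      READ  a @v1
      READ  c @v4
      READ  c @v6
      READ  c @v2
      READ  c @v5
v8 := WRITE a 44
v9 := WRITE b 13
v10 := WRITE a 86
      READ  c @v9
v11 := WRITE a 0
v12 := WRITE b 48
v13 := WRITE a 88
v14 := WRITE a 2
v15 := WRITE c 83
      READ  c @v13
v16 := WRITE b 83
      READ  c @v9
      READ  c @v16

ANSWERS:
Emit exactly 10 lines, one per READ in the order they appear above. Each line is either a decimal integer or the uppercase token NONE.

Answer: 8
NONE
38
4
NONE
4
43
43
43
83

Derivation:
v1: WRITE b=8  (b history now [(1, 8)])
v2: WRITE b=25  (b history now [(1, 8), (2, 25)])
v3: WRITE c=9  (c history now [(3, 9)])
v4: WRITE c=38  (c history now [(3, 9), (4, 38)])
v5: WRITE c=4  (c history now [(3, 9), (4, 38), (5, 4)])
v6: WRITE a=74  (a history now [(6, 74)])
READ b @v1: history=[(1, 8), (2, 25)] -> pick v1 -> 8
v7: WRITE c=43  (c history now [(3, 9), (4, 38), (5, 4), (7, 43)])
READ a @v1: history=[(6, 74)] -> no version <= 1 -> NONE
READ c @v4: history=[(3, 9), (4, 38), (5, 4), (7, 43)] -> pick v4 -> 38
READ c @v6: history=[(3, 9), (4, 38), (5, 4), (7, 43)] -> pick v5 -> 4
READ c @v2: history=[(3, 9), (4, 38), (5, 4), (7, 43)] -> no version <= 2 -> NONE
READ c @v5: history=[(3, 9), (4, 38), (5, 4), (7, 43)] -> pick v5 -> 4
v8: WRITE a=44  (a history now [(6, 74), (8, 44)])
v9: WRITE b=13  (b history now [(1, 8), (2, 25), (9, 13)])
v10: WRITE a=86  (a history now [(6, 74), (8, 44), (10, 86)])
READ c @v9: history=[(3, 9), (4, 38), (5, 4), (7, 43)] -> pick v7 -> 43
v11: WRITE a=0  (a history now [(6, 74), (8, 44), (10, 86), (11, 0)])
v12: WRITE b=48  (b history now [(1, 8), (2, 25), (9, 13), (12, 48)])
v13: WRITE a=88  (a history now [(6, 74), (8, 44), (10, 86), (11, 0), (13, 88)])
v14: WRITE a=2  (a history now [(6, 74), (8, 44), (10, 86), (11, 0), (13, 88), (14, 2)])
v15: WRITE c=83  (c history now [(3, 9), (4, 38), (5, 4), (7, 43), (15, 83)])
READ c @v13: history=[(3, 9), (4, 38), (5, 4), (7, 43), (15, 83)] -> pick v7 -> 43
v16: WRITE b=83  (b history now [(1, 8), (2, 25), (9, 13), (12, 48), (16, 83)])
READ c @v9: history=[(3, 9), (4, 38), (5, 4), (7, 43), (15, 83)] -> pick v7 -> 43
READ c @v16: history=[(3, 9), (4, 38), (5, 4), (7, 43), (15, 83)] -> pick v15 -> 83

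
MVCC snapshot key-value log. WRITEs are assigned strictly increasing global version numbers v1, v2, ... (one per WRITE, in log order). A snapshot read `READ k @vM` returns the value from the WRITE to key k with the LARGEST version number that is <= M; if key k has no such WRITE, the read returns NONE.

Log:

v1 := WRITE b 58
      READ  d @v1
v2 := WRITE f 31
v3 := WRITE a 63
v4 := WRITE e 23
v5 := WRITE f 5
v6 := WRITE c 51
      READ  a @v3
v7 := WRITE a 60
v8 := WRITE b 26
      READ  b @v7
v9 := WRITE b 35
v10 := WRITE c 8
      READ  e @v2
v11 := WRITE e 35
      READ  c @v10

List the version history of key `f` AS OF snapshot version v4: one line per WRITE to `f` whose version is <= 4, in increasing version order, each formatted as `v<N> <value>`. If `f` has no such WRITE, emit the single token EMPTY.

Answer: v2 31

Derivation:
Scan writes for key=f with version <= 4:
  v1 WRITE b 58 -> skip
  v2 WRITE f 31 -> keep
  v3 WRITE a 63 -> skip
  v4 WRITE e 23 -> skip
  v5 WRITE f 5 -> drop (> snap)
  v6 WRITE c 51 -> skip
  v7 WRITE a 60 -> skip
  v8 WRITE b 26 -> skip
  v9 WRITE b 35 -> skip
  v10 WRITE c 8 -> skip
  v11 WRITE e 35 -> skip
Collected: [(2, 31)]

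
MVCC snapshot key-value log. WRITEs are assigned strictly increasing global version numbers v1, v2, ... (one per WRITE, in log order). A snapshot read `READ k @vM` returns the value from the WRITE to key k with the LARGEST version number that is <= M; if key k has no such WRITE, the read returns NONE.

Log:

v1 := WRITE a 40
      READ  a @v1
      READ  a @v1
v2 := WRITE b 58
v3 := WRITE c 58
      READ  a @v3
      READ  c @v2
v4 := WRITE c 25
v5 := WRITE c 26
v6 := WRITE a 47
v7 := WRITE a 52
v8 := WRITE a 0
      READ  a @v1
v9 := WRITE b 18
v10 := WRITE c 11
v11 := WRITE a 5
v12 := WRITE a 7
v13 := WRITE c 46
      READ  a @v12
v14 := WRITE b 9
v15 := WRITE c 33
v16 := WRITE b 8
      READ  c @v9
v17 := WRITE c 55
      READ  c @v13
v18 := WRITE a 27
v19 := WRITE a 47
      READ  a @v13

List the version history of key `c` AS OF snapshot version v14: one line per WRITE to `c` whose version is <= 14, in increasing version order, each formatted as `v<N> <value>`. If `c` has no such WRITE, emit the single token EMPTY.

Scan writes for key=c with version <= 14:
  v1 WRITE a 40 -> skip
  v2 WRITE b 58 -> skip
  v3 WRITE c 58 -> keep
  v4 WRITE c 25 -> keep
  v5 WRITE c 26 -> keep
  v6 WRITE a 47 -> skip
  v7 WRITE a 52 -> skip
  v8 WRITE a 0 -> skip
  v9 WRITE b 18 -> skip
  v10 WRITE c 11 -> keep
  v11 WRITE a 5 -> skip
  v12 WRITE a 7 -> skip
  v13 WRITE c 46 -> keep
  v14 WRITE b 9 -> skip
  v15 WRITE c 33 -> drop (> snap)
  v16 WRITE b 8 -> skip
  v17 WRITE c 55 -> drop (> snap)
  v18 WRITE a 27 -> skip
  v19 WRITE a 47 -> skip
Collected: [(3, 58), (4, 25), (5, 26), (10, 11), (13, 46)]

Answer: v3 58
v4 25
v5 26
v10 11
v13 46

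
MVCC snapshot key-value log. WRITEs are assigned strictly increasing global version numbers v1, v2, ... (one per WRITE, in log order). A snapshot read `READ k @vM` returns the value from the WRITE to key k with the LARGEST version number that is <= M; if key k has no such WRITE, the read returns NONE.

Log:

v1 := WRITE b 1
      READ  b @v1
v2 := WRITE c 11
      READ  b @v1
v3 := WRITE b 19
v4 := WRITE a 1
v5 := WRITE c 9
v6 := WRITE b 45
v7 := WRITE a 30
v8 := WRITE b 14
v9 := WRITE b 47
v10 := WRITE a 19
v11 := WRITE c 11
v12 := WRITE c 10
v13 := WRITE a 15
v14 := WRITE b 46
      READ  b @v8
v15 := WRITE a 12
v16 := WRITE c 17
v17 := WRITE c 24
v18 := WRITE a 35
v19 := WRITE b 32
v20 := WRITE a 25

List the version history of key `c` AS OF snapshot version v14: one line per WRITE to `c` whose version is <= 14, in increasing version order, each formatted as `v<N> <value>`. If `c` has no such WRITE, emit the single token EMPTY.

Scan writes for key=c with version <= 14:
  v1 WRITE b 1 -> skip
  v2 WRITE c 11 -> keep
  v3 WRITE b 19 -> skip
  v4 WRITE a 1 -> skip
  v5 WRITE c 9 -> keep
  v6 WRITE b 45 -> skip
  v7 WRITE a 30 -> skip
  v8 WRITE b 14 -> skip
  v9 WRITE b 47 -> skip
  v10 WRITE a 19 -> skip
  v11 WRITE c 11 -> keep
  v12 WRITE c 10 -> keep
  v13 WRITE a 15 -> skip
  v14 WRITE b 46 -> skip
  v15 WRITE a 12 -> skip
  v16 WRITE c 17 -> drop (> snap)
  v17 WRITE c 24 -> drop (> snap)
  v18 WRITE a 35 -> skip
  v19 WRITE b 32 -> skip
  v20 WRITE a 25 -> skip
Collected: [(2, 11), (5, 9), (11, 11), (12, 10)]

Answer: v2 11
v5 9
v11 11
v12 10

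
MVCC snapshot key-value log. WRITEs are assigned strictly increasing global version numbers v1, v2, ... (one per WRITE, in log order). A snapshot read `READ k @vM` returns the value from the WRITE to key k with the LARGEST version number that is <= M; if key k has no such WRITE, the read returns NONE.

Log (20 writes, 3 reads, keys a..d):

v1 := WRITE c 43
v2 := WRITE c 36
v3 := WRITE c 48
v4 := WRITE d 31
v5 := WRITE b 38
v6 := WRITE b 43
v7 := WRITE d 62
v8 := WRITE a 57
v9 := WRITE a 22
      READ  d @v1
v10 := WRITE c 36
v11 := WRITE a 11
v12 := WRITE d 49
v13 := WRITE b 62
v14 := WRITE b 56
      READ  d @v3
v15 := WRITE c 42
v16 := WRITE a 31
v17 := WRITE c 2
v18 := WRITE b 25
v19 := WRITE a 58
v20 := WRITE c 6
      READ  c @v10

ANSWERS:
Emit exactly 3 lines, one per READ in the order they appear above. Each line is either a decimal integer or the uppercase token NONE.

v1: WRITE c=43  (c history now [(1, 43)])
v2: WRITE c=36  (c history now [(1, 43), (2, 36)])
v3: WRITE c=48  (c history now [(1, 43), (2, 36), (3, 48)])
v4: WRITE d=31  (d history now [(4, 31)])
v5: WRITE b=38  (b history now [(5, 38)])
v6: WRITE b=43  (b history now [(5, 38), (6, 43)])
v7: WRITE d=62  (d history now [(4, 31), (7, 62)])
v8: WRITE a=57  (a history now [(8, 57)])
v9: WRITE a=22  (a history now [(8, 57), (9, 22)])
READ d @v1: history=[(4, 31), (7, 62)] -> no version <= 1 -> NONE
v10: WRITE c=36  (c history now [(1, 43), (2, 36), (3, 48), (10, 36)])
v11: WRITE a=11  (a history now [(8, 57), (9, 22), (11, 11)])
v12: WRITE d=49  (d history now [(4, 31), (7, 62), (12, 49)])
v13: WRITE b=62  (b history now [(5, 38), (6, 43), (13, 62)])
v14: WRITE b=56  (b history now [(5, 38), (6, 43), (13, 62), (14, 56)])
READ d @v3: history=[(4, 31), (7, 62), (12, 49)] -> no version <= 3 -> NONE
v15: WRITE c=42  (c history now [(1, 43), (2, 36), (3, 48), (10, 36), (15, 42)])
v16: WRITE a=31  (a history now [(8, 57), (9, 22), (11, 11), (16, 31)])
v17: WRITE c=2  (c history now [(1, 43), (2, 36), (3, 48), (10, 36), (15, 42), (17, 2)])
v18: WRITE b=25  (b history now [(5, 38), (6, 43), (13, 62), (14, 56), (18, 25)])
v19: WRITE a=58  (a history now [(8, 57), (9, 22), (11, 11), (16, 31), (19, 58)])
v20: WRITE c=6  (c history now [(1, 43), (2, 36), (3, 48), (10, 36), (15, 42), (17, 2), (20, 6)])
READ c @v10: history=[(1, 43), (2, 36), (3, 48), (10, 36), (15, 42), (17, 2), (20, 6)] -> pick v10 -> 36

Answer: NONE
NONE
36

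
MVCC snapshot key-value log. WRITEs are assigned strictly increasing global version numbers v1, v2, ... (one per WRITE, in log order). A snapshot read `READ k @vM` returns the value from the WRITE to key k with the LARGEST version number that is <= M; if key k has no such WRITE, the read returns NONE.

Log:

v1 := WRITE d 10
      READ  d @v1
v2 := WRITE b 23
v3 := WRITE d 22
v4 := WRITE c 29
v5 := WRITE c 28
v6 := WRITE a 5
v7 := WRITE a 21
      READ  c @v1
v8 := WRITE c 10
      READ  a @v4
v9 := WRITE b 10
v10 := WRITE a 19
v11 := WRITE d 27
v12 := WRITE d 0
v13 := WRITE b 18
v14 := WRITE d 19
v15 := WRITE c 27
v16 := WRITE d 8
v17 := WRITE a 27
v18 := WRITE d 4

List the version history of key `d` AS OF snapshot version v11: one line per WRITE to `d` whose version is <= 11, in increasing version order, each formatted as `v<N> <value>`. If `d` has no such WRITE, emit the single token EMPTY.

Answer: v1 10
v3 22
v11 27

Derivation:
Scan writes for key=d with version <= 11:
  v1 WRITE d 10 -> keep
  v2 WRITE b 23 -> skip
  v3 WRITE d 22 -> keep
  v4 WRITE c 29 -> skip
  v5 WRITE c 28 -> skip
  v6 WRITE a 5 -> skip
  v7 WRITE a 21 -> skip
  v8 WRITE c 10 -> skip
  v9 WRITE b 10 -> skip
  v10 WRITE a 19 -> skip
  v11 WRITE d 27 -> keep
  v12 WRITE d 0 -> drop (> snap)
  v13 WRITE b 18 -> skip
  v14 WRITE d 19 -> drop (> snap)
  v15 WRITE c 27 -> skip
  v16 WRITE d 8 -> drop (> snap)
  v17 WRITE a 27 -> skip
  v18 WRITE d 4 -> drop (> snap)
Collected: [(1, 10), (3, 22), (11, 27)]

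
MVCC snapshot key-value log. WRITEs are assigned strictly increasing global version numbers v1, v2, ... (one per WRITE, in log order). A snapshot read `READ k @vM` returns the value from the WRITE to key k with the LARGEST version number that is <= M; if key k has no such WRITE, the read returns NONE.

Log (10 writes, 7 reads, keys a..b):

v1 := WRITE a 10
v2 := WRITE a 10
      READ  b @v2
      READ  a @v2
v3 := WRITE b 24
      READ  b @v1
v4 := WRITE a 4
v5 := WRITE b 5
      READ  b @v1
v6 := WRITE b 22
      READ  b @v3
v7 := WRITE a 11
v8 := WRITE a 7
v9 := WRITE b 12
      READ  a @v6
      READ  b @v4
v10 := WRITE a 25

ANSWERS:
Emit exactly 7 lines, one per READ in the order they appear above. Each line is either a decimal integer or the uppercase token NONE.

Answer: NONE
10
NONE
NONE
24
4
24

Derivation:
v1: WRITE a=10  (a history now [(1, 10)])
v2: WRITE a=10  (a history now [(1, 10), (2, 10)])
READ b @v2: history=[] -> no version <= 2 -> NONE
READ a @v2: history=[(1, 10), (2, 10)] -> pick v2 -> 10
v3: WRITE b=24  (b history now [(3, 24)])
READ b @v1: history=[(3, 24)] -> no version <= 1 -> NONE
v4: WRITE a=4  (a history now [(1, 10), (2, 10), (4, 4)])
v5: WRITE b=5  (b history now [(3, 24), (5, 5)])
READ b @v1: history=[(3, 24), (5, 5)] -> no version <= 1 -> NONE
v6: WRITE b=22  (b history now [(3, 24), (5, 5), (6, 22)])
READ b @v3: history=[(3, 24), (5, 5), (6, 22)] -> pick v3 -> 24
v7: WRITE a=11  (a history now [(1, 10), (2, 10), (4, 4), (7, 11)])
v8: WRITE a=7  (a history now [(1, 10), (2, 10), (4, 4), (7, 11), (8, 7)])
v9: WRITE b=12  (b history now [(3, 24), (5, 5), (6, 22), (9, 12)])
READ a @v6: history=[(1, 10), (2, 10), (4, 4), (7, 11), (8, 7)] -> pick v4 -> 4
READ b @v4: history=[(3, 24), (5, 5), (6, 22), (9, 12)] -> pick v3 -> 24
v10: WRITE a=25  (a history now [(1, 10), (2, 10), (4, 4), (7, 11), (8, 7), (10, 25)])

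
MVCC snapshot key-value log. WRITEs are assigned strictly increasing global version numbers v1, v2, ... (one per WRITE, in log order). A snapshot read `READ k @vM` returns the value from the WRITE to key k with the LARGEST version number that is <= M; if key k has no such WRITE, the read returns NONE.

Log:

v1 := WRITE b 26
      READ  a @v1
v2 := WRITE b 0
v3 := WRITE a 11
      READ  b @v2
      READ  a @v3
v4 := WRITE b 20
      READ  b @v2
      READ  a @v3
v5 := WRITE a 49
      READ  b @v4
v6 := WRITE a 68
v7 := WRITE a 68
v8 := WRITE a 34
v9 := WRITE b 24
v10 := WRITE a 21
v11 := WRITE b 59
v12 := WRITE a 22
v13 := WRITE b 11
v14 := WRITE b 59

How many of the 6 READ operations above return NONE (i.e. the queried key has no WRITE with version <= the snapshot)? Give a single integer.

v1: WRITE b=26  (b history now [(1, 26)])
READ a @v1: history=[] -> no version <= 1 -> NONE
v2: WRITE b=0  (b history now [(1, 26), (2, 0)])
v3: WRITE a=11  (a history now [(3, 11)])
READ b @v2: history=[(1, 26), (2, 0)] -> pick v2 -> 0
READ a @v3: history=[(3, 11)] -> pick v3 -> 11
v4: WRITE b=20  (b history now [(1, 26), (2, 0), (4, 20)])
READ b @v2: history=[(1, 26), (2, 0), (4, 20)] -> pick v2 -> 0
READ a @v3: history=[(3, 11)] -> pick v3 -> 11
v5: WRITE a=49  (a history now [(3, 11), (5, 49)])
READ b @v4: history=[(1, 26), (2, 0), (4, 20)] -> pick v4 -> 20
v6: WRITE a=68  (a history now [(3, 11), (5, 49), (6, 68)])
v7: WRITE a=68  (a history now [(3, 11), (5, 49), (6, 68), (7, 68)])
v8: WRITE a=34  (a history now [(3, 11), (5, 49), (6, 68), (7, 68), (8, 34)])
v9: WRITE b=24  (b history now [(1, 26), (2, 0), (4, 20), (9, 24)])
v10: WRITE a=21  (a history now [(3, 11), (5, 49), (6, 68), (7, 68), (8, 34), (10, 21)])
v11: WRITE b=59  (b history now [(1, 26), (2, 0), (4, 20), (9, 24), (11, 59)])
v12: WRITE a=22  (a history now [(3, 11), (5, 49), (6, 68), (7, 68), (8, 34), (10, 21), (12, 22)])
v13: WRITE b=11  (b history now [(1, 26), (2, 0), (4, 20), (9, 24), (11, 59), (13, 11)])
v14: WRITE b=59  (b history now [(1, 26), (2, 0), (4, 20), (9, 24), (11, 59), (13, 11), (14, 59)])
Read results in order: ['NONE', '0', '11', '0', '11', '20']
NONE count = 1

Answer: 1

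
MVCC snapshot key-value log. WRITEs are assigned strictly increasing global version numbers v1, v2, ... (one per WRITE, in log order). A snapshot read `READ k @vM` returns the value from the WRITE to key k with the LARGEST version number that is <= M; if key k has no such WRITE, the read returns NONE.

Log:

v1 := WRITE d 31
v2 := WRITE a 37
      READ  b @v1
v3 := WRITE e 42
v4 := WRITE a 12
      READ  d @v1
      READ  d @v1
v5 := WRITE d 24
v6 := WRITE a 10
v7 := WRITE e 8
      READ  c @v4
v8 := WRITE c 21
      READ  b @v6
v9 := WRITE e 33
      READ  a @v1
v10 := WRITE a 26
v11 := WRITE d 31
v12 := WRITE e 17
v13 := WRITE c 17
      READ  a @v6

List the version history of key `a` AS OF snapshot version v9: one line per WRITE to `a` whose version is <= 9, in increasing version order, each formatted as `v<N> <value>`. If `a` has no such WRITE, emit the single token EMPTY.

Answer: v2 37
v4 12
v6 10

Derivation:
Scan writes for key=a with version <= 9:
  v1 WRITE d 31 -> skip
  v2 WRITE a 37 -> keep
  v3 WRITE e 42 -> skip
  v4 WRITE a 12 -> keep
  v5 WRITE d 24 -> skip
  v6 WRITE a 10 -> keep
  v7 WRITE e 8 -> skip
  v8 WRITE c 21 -> skip
  v9 WRITE e 33 -> skip
  v10 WRITE a 26 -> drop (> snap)
  v11 WRITE d 31 -> skip
  v12 WRITE e 17 -> skip
  v13 WRITE c 17 -> skip
Collected: [(2, 37), (4, 12), (6, 10)]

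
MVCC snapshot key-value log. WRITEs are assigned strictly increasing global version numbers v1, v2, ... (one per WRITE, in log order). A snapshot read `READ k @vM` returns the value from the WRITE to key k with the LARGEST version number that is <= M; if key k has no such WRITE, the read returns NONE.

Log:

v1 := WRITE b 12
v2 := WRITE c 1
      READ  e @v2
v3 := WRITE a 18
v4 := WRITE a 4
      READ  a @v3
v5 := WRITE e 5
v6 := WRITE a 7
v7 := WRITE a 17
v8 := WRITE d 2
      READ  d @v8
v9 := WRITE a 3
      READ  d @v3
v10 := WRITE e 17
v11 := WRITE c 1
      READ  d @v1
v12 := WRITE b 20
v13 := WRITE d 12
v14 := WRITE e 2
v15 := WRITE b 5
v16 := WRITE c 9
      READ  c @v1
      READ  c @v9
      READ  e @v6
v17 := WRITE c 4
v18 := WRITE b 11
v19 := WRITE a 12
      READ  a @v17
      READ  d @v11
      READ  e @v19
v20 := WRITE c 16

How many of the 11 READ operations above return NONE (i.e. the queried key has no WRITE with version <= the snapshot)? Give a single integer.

v1: WRITE b=12  (b history now [(1, 12)])
v2: WRITE c=1  (c history now [(2, 1)])
READ e @v2: history=[] -> no version <= 2 -> NONE
v3: WRITE a=18  (a history now [(3, 18)])
v4: WRITE a=4  (a history now [(3, 18), (4, 4)])
READ a @v3: history=[(3, 18), (4, 4)] -> pick v3 -> 18
v5: WRITE e=5  (e history now [(5, 5)])
v6: WRITE a=7  (a history now [(3, 18), (4, 4), (6, 7)])
v7: WRITE a=17  (a history now [(3, 18), (4, 4), (6, 7), (7, 17)])
v8: WRITE d=2  (d history now [(8, 2)])
READ d @v8: history=[(8, 2)] -> pick v8 -> 2
v9: WRITE a=3  (a history now [(3, 18), (4, 4), (6, 7), (7, 17), (9, 3)])
READ d @v3: history=[(8, 2)] -> no version <= 3 -> NONE
v10: WRITE e=17  (e history now [(5, 5), (10, 17)])
v11: WRITE c=1  (c history now [(2, 1), (11, 1)])
READ d @v1: history=[(8, 2)] -> no version <= 1 -> NONE
v12: WRITE b=20  (b history now [(1, 12), (12, 20)])
v13: WRITE d=12  (d history now [(8, 2), (13, 12)])
v14: WRITE e=2  (e history now [(5, 5), (10, 17), (14, 2)])
v15: WRITE b=5  (b history now [(1, 12), (12, 20), (15, 5)])
v16: WRITE c=9  (c history now [(2, 1), (11, 1), (16, 9)])
READ c @v1: history=[(2, 1), (11, 1), (16, 9)] -> no version <= 1 -> NONE
READ c @v9: history=[(2, 1), (11, 1), (16, 9)] -> pick v2 -> 1
READ e @v6: history=[(5, 5), (10, 17), (14, 2)] -> pick v5 -> 5
v17: WRITE c=4  (c history now [(2, 1), (11, 1), (16, 9), (17, 4)])
v18: WRITE b=11  (b history now [(1, 12), (12, 20), (15, 5), (18, 11)])
v19: WRITE a=12  (a history now [(3, 18), (4, 4), (6, 7), (7, 17), (9, 3), (19, 12)])
READ a @v17: history=[(3, 18), (4, 4), (6, 7), (7, 17), (9, 3), (19, 12)] -> pick v9 -> 3
READ d @v11: history=[(8, 2), (13, 12)] -> pick v8 -> 2
READ e @v19: history=[(5, 5), (10, 17), (14, 2)] -> pick v14 -> 2
v20: WRITE c=16  (c history now [(2, 1), (11, 1), (16, 9), (17, 4), (20, 16)])
Read results in order: ['NONE', '18', '2', 'NONE', 'NONE', 'NONE', '1', '5', '3', '2', '2']
NONE count = 4

Answer: 4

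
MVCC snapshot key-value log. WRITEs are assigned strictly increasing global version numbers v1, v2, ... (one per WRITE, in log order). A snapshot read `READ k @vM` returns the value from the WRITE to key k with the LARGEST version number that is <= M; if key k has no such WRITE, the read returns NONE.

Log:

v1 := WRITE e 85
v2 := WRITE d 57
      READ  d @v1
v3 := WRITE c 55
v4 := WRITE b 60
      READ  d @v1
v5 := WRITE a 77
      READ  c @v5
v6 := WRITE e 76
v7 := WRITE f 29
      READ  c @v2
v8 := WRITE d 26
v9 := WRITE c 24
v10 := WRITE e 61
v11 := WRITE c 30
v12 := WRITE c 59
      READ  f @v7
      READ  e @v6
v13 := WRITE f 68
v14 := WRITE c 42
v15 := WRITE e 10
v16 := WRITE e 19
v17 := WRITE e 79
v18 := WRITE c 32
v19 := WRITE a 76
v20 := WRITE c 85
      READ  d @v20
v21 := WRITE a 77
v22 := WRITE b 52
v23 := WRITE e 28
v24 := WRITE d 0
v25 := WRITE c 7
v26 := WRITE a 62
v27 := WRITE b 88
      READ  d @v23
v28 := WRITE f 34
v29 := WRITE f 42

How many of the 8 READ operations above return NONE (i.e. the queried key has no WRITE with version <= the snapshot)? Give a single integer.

Answer: 3

Derivation:
v1: WRITE e=85  (e history now [(1, 85)])
v2: WRITE d=57  (d history now [(2, 57)])
READ d @v1: history=[(2, 57)] -> no version <= 1 -> NONE
v3: WRITE c=55  (c history now [(3, 55)])
v4: WRITE b=60  (b history now [(4, 60)])
READ d @v1: history=[(2, 57)] -> no version <= 1 -> NONE
v5: WRITE a=77  (a history now [(5, 77)])
READ c @v5: history=[(3, 55)] -> pick v3 -> 55
v6: WRITE e=76  (e history now [(1, 85), (6, 76)])
v7: WRITE f=29  (f history now [(7, 29)])
READ c @v2: history=[(3, 55)] -> no version <= 2 -> NONE
v8: WRITE d=26  (d history now [(2, 57), (8, 26)])
v9: WRITE c=24  (c history now [(3, 55), (9, 24)])
v10: WRITE e=61  (e history now [(1, 85), (6, 76), (10, 61)])
v11: WRITE c=30  (c history now [(3, 55), (9, 24), (11, 30)])
v12: WRITE c=59  (c history now [(3, 55), (9, 24), (11, 30), (12, 59)])
READ f @v7: history=[(7, 29)] -> pick v7 -> 29
READ e @v6: history=[(1, 85), (6, 76), (10, 61)] -> pick v6 -> 76
v13: WRITE f=68  (f history now [(7, 29), (13, 68)])
v14: WRITE c=42  (c history now [(3, 55), (9, 24), (11, 30), (12, 59), (14, 42)])
v15: WRITE e=10  (e history now [(1, 85), (6, 76), (10, 61), (15, 10)])
v16: WRITE e=19  (e history now [(1, 85), (6, 76), (10, 61), (15, 10), (16, 19)])
v17: WRITE e=79  (e history now [(1, 85), (6, 76), (10, 61), (15, 10), (16, 19), (17, 79)])
v18: WRITE c=32  (c history now [(3, 55), (9, 24), (11, 30), (12, 59), (14, 42), (18, 32)])
v19: WRITE a=76  (a history now [(5, 77), (19, 76)])
v20: WRITE c=85  (c history now [(3, 55), (9, 24), (11, 30), (12, 59), (14, 42), (18, 32), (20, 85)])
READ d @v20: history=[(2, 57), (8, 26)] -> pick v8 -> 26
v21: WRITE a=77  (a history now [(5, 77), (19, 76), (21, 77)])
v22: WRITE b=52  (b history now [(4, 60), (22, 52)])
v23: WRITE e=28  (e history now [(1, 85), (6, 76), (10, 61), (15, 10), (16, 19), (17, 79), (23, 28)])
v24: WRITE d=0  (d history now [(2, 57), (8, 26), (24, 0)])
v25: WRITE c=7  (c history now [(3, 55), (9, 24), (11, 30), (12, 59), (14, 42), (18, 32), (20, 85), (25, 7)])
v26: WRITE a=62  (a history now [(5, 77), (19, 76), (21, 77), (26, 62)])
v27: WRITE b=88  (b history now [(4, 60), (22, 52), (27, 88)])
READ d @v23: history=[(2, 57), (8, 26), (24, 0)] -> pick v8 -> 26
v28: WRITE f=34  (f history now [(7, 29), (13, 68), (28, 34)])
v29: WRITE f=42  (f history now [(7, 29), (13, 68), (28, 34), (29, 42)])
Read results in order: ['NONE', 'NONE', '55', 'NONE', '29', '76', '26', '26']
NONE count = 3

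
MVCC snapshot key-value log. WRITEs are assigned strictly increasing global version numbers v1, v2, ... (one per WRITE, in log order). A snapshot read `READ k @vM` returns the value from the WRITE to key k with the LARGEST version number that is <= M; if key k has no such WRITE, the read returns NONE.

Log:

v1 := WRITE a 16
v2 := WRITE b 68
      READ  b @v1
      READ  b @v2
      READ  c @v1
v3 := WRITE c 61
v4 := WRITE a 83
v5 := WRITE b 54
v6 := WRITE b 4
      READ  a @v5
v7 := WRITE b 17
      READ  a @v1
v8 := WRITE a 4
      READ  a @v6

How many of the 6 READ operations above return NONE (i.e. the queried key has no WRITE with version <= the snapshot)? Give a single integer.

Answer: 2

Derivation:
v1: WRITE a=16  (a history now [(1, 16)])
v2: WRITE b=68  (b history now [(2, 68)])
READ b @v1: history=[(2, 68)] -> no version <= 1 -> NONE
READ b @v2: history=[(2, 68)] -> pick v2 -> 68
READ c @v1: history=[] -> no version <= 1 -> NONE
v3: WRITE c=61  (c history now [(3, 61)])
v4: WRITE a=83  (a history now [(1, 16), (4, 83)])
v5: WRITE b=54  (b history now [(2, 68), (5, 54)])
v6: WRITE b=4  (b history now [(2, 68), (5, 54), (6, 4)])
READ a @v5: history=[(1, 16), (4, 83)] -> pick v4 -> 83
v7: WRITE b=17  (b history now [(2, 68), (5, 54), (6, 4), (7, 17)])
READ a @v1: history=[(1, 16), (4, 83)] -> pick v1 -> 16
v8: WRITE a=4  (a history now [(1, 16), (4, 83), (8, 4)])
READ a @v6: history=[(1, 16), (4, 83), (8, 4)] -> pick v4 -> 83
Read results in order: ['NONE', '68', 'NONE', '83', '16', '83']
NONE count = 2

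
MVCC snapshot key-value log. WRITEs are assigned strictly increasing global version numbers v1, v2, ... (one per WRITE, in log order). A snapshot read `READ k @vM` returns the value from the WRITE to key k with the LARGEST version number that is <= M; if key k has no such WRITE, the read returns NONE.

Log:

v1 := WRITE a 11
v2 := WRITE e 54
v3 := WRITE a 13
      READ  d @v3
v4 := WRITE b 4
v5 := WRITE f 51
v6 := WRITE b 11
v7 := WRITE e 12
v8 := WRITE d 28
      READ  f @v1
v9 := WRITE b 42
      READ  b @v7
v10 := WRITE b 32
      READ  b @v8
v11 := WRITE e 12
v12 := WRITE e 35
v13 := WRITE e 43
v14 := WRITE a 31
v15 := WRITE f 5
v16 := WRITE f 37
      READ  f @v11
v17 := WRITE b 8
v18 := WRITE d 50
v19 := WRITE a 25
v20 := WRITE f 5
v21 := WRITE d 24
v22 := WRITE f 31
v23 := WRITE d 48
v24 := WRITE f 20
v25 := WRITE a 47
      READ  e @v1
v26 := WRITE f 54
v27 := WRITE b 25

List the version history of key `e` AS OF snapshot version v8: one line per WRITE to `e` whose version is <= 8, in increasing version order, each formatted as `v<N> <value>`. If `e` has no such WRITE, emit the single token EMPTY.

Answer: v2 54
v7 12

Derivation:
Scan writes for key=e with version <= 8:
  v1 WRITE a 11 -> skip
  v2 WRITE e 54 -> keep
  v3 WRITE a 13 -> skip
  v4 WRITE b 4 -> skip
  v5 WRITE f 51 -> skip
  v6 WRITE b 11 -> skip
  v7 WRITE e 12 -> keep
  v8 WRITE d 28 -> skip
  v9 WRITE b 42 -> skip
  v10 WRITE b 32 -> skip
  v11 WRITE e 12 -> drop (> snap)
  v12 WRITE e 35 -> drop (> snap)
  v13 WRITE e 43 -> drop (> snap)
  v14 WRITE a 31 -> skip
  v15 WRITE f 5 -> skip
  v16 WRITE f 37 -> skip
  v17 WRITE b 8 -> skip
  v18 WRITE d 50 -> skip
  v19 WRITE a 25 -> skip
  v20 WRITE f 5 -> skip
  v21 WRITE d 24 -> skip
  v22 WRITE f 31 -> skip
  v23 WRITE d 48 -> skip
  v24 WRITE f 20 -> skip
  v25 WRITE a 47 -> skip
  v26 WRITE f 54 -> skip
  v27 WRITE b 25 -> skip
Collected: [(2, 54), (7, 12)]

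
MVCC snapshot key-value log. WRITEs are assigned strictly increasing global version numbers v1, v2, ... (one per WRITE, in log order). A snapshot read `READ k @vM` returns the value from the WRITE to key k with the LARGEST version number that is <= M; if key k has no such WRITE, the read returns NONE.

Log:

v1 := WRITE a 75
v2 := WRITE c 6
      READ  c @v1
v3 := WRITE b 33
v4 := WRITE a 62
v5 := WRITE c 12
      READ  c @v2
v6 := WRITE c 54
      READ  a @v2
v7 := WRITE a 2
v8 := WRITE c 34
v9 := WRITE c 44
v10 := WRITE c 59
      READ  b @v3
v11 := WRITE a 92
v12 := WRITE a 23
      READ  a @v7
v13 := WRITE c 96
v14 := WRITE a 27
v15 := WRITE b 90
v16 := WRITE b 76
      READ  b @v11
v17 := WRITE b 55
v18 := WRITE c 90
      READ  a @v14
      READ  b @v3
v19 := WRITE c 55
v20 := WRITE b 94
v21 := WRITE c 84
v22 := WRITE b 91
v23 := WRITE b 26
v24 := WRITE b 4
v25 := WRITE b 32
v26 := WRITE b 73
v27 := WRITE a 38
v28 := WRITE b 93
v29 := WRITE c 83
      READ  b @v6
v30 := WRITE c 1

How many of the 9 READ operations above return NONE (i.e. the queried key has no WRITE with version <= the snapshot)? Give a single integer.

v1: WRITE a=75  (a history now [(1, 75)])
v2: WRITE c=6  (c history now [(2, 6)])
READ c @v1: history=[(2, 6)] -> no version <= 1 -> NONE
v3: WRITE b=33  (b history now [(3, 33)])
v4: WRITE a=62  (a history now [(1, 75), (4, 62)])
v5: WRITE c=12  (c history now [(2, 6), (5, 12)])
READ c @v2: history=[(2, 6), (5, 12)] -> pick v2 -> 6
v6: WRITE c=54  (c history now [(2, 6), (5, 12), (6, 54)])
READ a @v2: history=[(1, 75), (4, 62)] -> pick v1 -> 75
v7: WRITE a=2  (a history now [(1, 75), (4, 62), (7, 2)])
v8: WRITE c=34  (c history now [(2, 6), (5, 12), (6, 54), (8, 34)])
v9: WRITE c=44  (c history now [(2, 6), (5, 12), (6, 54), (8, 34), (9, 44)])
v10: WRITE c=59  (c history now [(2, 6), (5, 12), (6, 54), (8, 34), (9, 44), (10, 59)])
READ b @v3: history=[(3, 33)] -> pick v3 -> 33
v11: WRITE a=92  (a history now [(1, 75), (4, 62), (7, 2), (11, 92)])
v12: WRITE a=23  (a history now [(1, 75), (4, 62), (7, 2), (11, 92), (12, 23)])
READ a @v7: history=[(1, 75), (4, 62), (7, 2), (11, 92), (12, 23)] -> pick v7 -> 2
v13: WRITE c=96  (c history now [(2, 6), (5, 12), (6, 54), (8, 34), (9, 44), (10, 59), (13, 96)])
v14: WRITE a=27  (a history now [(1, 75), (4, 62), (7, 2), (11, 92), (12, 23), (14, 27)])
v15: WRITE b=90  (b history now [(3, 33), (15, 90)])
v16: WRITE b=76  (b history now [(3, 33), (15, 90), (16, 76)])
READ b @v11: history=[(3, 33), (15, 90), (16, 76)] -> pick v3 -> 33
v17: WRITE b=55  (b history now [(3, 33), (15, 90), (16, 76), (17, 55)])
v18: WRITE c=90  (c history now [(2, 6), (5, 12), (6, 54), (8, 34), (9, 44), (10, 59), (13, 96), (18, 90)])
READ a @v14: history=[(1, 75), (4, 62), (7, 2), (11, 92), (12, 23), (14, 27)] -> pick v14 -> 27
READ b @v3: history=[(3, 33), (15, 90), (16, 76), (17, 55)] -> pick v3 -> 33
v19: WRITE c=55  (c history now [(2, 6), (5, 12), (6, 54), (8, 34), (9, 44), (10, 59), (13, 96), (18, 90), (19, 55)])
v20: WRITE b=94  (b history now [(3, 33), (15, 90), (16, 76), (17, 55), (20, 94)])
v21: WRITE c=84  (c history now [(2, 6), (5, 12), (6, 54), (8, 34), (9, 44), (10, 59), (13, 96), (18, 90), (19, 55), (21, 84)])
v22: WRITE b=91  (b history now [(3, 33), (15, 90), (16, 76), (17, 55), (20, 94), (22, 91)])
v23: WRITE b=26  (b history now [(3, 33), (15, 90), (16, 76), (17, 55), (20, 94), (22, 91), (23, 26)])
v24: WRITE b=4  (b history now [(3, 33), (15, 90), (16, 76), (17, 55), (20, 94), (22, 91), (23, 26), (24, 4)])
v25: WRITE b=32  (b history now [(3, 33), (15, 90), (16, 76), (17, 55), (20, 94), (22, 91), (23, 26), (24, 4), (25, 32)])
v26: WRITE b=73  (b history now [(3, 33), (15, 90), (16, 76), (17, 55), (20, 94), (22, 91), (23, 26), (24, 4), (25, 32), (26, 73)])
v27: WRITE a=38  (a history now [(1, 75), (4, 62), (7, 2), (11, 92), (12, 23), (14, 27), (27, 38)])
v28: WRITE b=93  (b history now [(3, 33), (15, 90), (16, 76), (17, 55), (20, 94), (22, 91), (23, 26), (24, 4), (25, 32), (26, 73), (28, 93)])
v29: WRITE c=83  (c history now [(2, 6), (5, 12), (6, 54), (8, 34), (9, 44), (10, 59), (13, 96), (18, 90), (19, 55), (21, 84), (29, 83)])
READ b @v6: history=[(3, 33), (15, 90), (16, 76), (17, 55), (20, 94), (22, 91), (23, 26), (24, 4), (25, 32), (26, 73), (28, 93)] -> pick v3 -> 33
v30: WRITE c=1  (c history now [(2, 6), (5, 12), (6, 54), (8, 34), (9, 44), (10, 59), (13, 96), (18, 90), (19, 55), (21, 84), (29, 83), (30, 1)])
Read results in order: ['NONE', '6', '75', '33', '2', '33', '27', '33', '33']
NONE count = 1

Answer: 1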